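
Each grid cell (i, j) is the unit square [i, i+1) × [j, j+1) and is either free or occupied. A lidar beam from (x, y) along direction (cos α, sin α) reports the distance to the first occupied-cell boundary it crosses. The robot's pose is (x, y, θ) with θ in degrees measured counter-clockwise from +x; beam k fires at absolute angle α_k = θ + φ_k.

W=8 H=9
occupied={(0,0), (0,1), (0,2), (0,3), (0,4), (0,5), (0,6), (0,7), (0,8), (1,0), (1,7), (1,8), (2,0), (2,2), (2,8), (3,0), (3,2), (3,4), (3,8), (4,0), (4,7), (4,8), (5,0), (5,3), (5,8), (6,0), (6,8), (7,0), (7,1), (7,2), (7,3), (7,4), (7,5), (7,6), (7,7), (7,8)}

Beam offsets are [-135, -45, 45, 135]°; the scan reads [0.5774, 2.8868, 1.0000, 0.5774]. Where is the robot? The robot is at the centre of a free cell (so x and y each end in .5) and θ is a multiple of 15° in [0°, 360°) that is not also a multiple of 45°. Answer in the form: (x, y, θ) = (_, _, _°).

Enumerate (i+0.5, j+0.5, θ) over the 36 free cells and 16 admissible headings. For each, cast all 4 beams and compare to the given ranges.
  (3.5, 3.5, 300°): beam 1 = 2.5882 ≠ 0.5774 ✗
  (5.5, 7.5, 195°): beam 2 = 0.5774 ≠ 2.8868 ✗
  (4.5, 3.5, 210°): beam 1 = 4.6587 ≠ 0.5774 ✗
  (4.5, 3.5, 150°): beam 1 = 0.5176 ≠ 0.5774 ✗
  …
  (2.5, 7.5, 345°): r_1=0.5774, r_2=2.8868, r_3=1.0000, r_4=0.5774 — all match ✓
No second candidate reproduces the full scan.

(x, y, θ) = (2.5, 7.5, 345°)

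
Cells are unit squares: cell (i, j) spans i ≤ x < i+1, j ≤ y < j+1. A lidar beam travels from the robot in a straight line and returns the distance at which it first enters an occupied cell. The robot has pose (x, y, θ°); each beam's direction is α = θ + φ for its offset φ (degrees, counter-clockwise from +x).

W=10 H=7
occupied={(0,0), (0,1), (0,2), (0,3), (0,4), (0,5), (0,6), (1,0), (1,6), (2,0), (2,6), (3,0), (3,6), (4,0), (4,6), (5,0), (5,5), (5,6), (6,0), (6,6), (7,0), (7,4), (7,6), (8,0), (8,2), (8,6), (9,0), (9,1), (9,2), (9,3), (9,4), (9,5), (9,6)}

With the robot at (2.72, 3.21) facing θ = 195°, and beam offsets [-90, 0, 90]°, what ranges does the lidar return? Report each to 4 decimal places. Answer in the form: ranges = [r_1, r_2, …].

ranges = [2.8884, 1.7807, 2.2880]

beam 1: φ=-90°, α=105°
  direction (-0.2588, 0.9659); cell (2,3); t to first gridline: x 2.7819, y 0.8179 (then +3.8637 / +1.0353)
    (2,4) via y @ 0.8179
    (2,5) via y @ 1.8531
    (1,5) via x @ 2.7819
    (1,6) via y @ 2.8884  # hit
  → r_1 = 2.8884
beam 2: φ=0°, α=195°
  direction (-0.9659, -0.2588); cell (2,3); t to first gridline: x 0.7454, y 0.8114 (then +1.0353 / +3.8637)
    (1,3) via x @ 0.7454
    (1,2) via y @ 0.8114
    (0,2) via x @ 1.7807  # hit
  → r_2 = 1.7807
beam 3: φ=90°, α=285°
  direction (0.2588, -0.9659); cell (2,3); t to first gridline: x 1.0818, y 0.2174 (then +3.8637 / +1.0353)
    (2,2) via y @ 0.2174
    (3,2) via x @ 1.0818
    (3,1) via y @ 1.2527
    (3,0) via y @ 2.2880  # hit
  → r_3 = 2.2880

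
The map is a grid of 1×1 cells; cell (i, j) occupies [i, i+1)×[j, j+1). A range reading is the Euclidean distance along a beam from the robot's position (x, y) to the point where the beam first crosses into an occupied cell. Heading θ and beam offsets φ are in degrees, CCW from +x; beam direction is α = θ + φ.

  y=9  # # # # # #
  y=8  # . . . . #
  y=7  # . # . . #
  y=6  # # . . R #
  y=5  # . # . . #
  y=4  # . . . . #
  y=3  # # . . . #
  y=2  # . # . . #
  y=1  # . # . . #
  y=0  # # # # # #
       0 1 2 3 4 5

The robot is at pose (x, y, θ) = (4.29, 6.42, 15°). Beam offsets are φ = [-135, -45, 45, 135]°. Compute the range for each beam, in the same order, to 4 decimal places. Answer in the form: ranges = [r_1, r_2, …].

beam 1: φ=-135°, α=240°
  dir = (cos 240°, sin 240°) = (-0.5000, -0.8660); from cell (4,6)
  next x-line at t=0.5800, next y-line at t=0.4850; Δt_x=2.0000, Δt_y=1.1547
    y: enter (4,5) at t=0.4850
    x: enter (3,5) at t=0.5800
    y: enter (3,4) at t=1.6397
    x: enter (2,4) at t=2.5800
    y: enter (2,3) at t=2.7944
    y: enter (2,2) at t=3.9491 ← occupied
  → r_1 = 3.9491
beam 2: φ=-45°, α=330°
  dir = (cos 330°, sin 330°) = (0.8660, -0.5000); from cell (4,6)
  next x-line at t=0.8198, next y-line at t=0.8400; Δt_x=1.1547, Δt_y=2.0000
    x: enter (5,6) at t=0.8198 ← occupied
  → r_2 = 0.8198
beam 3: φ=45°, α=60°
  dir = (cos 60°, sin 60°) = (0.5000, 0.8660); from cell (4,6)
  next x-line at t=1.4200, next y-line at t=0.6697; Δt_x=2.0000, Δt_y=1.1547
    y: enter (4,7) at t=0.6697
    x: enter (5,7) at t=1.4200 ← occupied
  → r_3 = 1.4200
beam 4: φ=135°, α=150°
  dir = (cos 150°, sin 150°) = (-0.8660, 0.5000); from cell (4,6)
  next x-line at t=0.3349, next y-line at t=1.1600; Δt_x=1.1547, Δt_y=2.0000
    x: enter (3,6) at t=0.3349
    y: enter (3,7) at t=1.1600
    x: enter (2,7) at t=1.4896 ← occupied
  → r_4 = 1.4896

ranges = [3.9491, 0.8198, 1.4200, 1.4896]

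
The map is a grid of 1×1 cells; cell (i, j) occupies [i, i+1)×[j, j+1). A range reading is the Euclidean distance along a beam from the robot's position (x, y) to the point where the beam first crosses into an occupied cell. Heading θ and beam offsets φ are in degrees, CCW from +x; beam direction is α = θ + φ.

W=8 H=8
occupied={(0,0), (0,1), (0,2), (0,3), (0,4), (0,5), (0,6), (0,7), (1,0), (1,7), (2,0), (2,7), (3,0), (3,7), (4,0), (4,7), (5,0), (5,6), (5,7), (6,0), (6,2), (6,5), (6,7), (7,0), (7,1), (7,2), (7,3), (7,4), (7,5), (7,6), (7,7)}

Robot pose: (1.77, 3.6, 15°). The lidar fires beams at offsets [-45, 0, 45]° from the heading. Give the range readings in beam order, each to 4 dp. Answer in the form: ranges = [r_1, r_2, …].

beam 1: φ=-45°, α=330°
  cosα=0.8660 sinα=-0.5000 | (1,3) | tMaxX 0.2656 tMaxY 1.2000 | tΔX 1.1547 tΔY 2.0000
    t=0.2656 [x] (2,3)
    t=1.2000 [y] (2,2)
    t=1.4203 [x] (3,2)
    t=2.5750 [x] (4,2)
    t=3.2000 [y] (4,1)
    t=3.7297 [x] (5,1)
    t=4.8844 [x] (6,1)
    t=5.2000 [y] (6,0) — stop
  → r_1 = 5.2000
beam 2: φ=0°, α=15°
  cosα=0.9659 sinα=0.2588 | (1,3) | tMaxX 0.2381 tMaxY 1.5455 | tΔX 1.0353 tΔY 3.8637
    t=0.2381 [x] (2,3)
    t=1.2734 [x] (3,3)
    t=1.5455 [y] (3,4)
    t=2.3087 [x] (4,4)
    t=3.3439 [x] (5,4)
    t=4.3792 [x] (6,4)
    t=5.4092 [y] (6,5) — stop
  → r_2 = 5.4092
beam 3: φ=45°, α=60°
  cosα=0.5000 sinα=0.8660 | (1,3) | tMaxX 0.4600 tMaxY 0.4619 | tΔX 2.0000 tΔY 1.1547
    t=0.4600 [x] (2,3)
    t=0.4619 [y] (2,4)
    t=1.6166 [y] (2,5)
    t=2.4600 [x] (3,5)
    t=2.7713 [y] (3,6)
    t=3.9260 [y] (3,7) — stop
  → r_3 = 3.9260

ranges = [5.2000, 5.4092, 3.9260]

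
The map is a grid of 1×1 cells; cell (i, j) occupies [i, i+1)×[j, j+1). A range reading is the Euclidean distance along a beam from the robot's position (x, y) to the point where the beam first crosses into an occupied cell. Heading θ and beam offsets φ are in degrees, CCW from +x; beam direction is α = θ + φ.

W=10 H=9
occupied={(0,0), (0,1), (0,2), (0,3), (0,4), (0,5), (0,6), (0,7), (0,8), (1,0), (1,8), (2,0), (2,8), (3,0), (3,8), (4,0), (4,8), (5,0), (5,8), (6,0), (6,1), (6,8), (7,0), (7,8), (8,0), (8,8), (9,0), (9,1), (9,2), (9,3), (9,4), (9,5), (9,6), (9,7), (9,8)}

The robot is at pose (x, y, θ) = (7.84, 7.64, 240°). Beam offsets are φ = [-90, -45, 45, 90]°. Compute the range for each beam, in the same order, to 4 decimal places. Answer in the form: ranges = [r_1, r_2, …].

beam 1: φ=-90°, α=150°
  cosα=-0.8660 sinα=0.5000 | (7,7) | tMaxX 0.9699 tMaxY 0.7200 | tΔX 1.1547 tΔY 2.0000
    t=0.7200 [y] (7,8) — stop
  → r_1 = 0.7200
beam 2: φ=-45°, α=195°
  cosα=-0.9659 sinα=-0.2588 | (7,7) | tMaxX 0.8696 tMaxY 2.4728 | tΔX 1.0353 tΔY 3.8637
    t=0.8696 [x] (6,7)
    t=1.9049 [x] (5,7)
    t=2.4728 [y] (5,6)
    t=2.9402 [x] (4,6)
    t=3.9755 [x] (3,6)
    t=5.0107 [x] (2,6)
    t=6.0460 [x] (1,6)
    t=6.3365 [y] (1,5)
    t=7.0813 [x] (0,5) — stop
  → r_2 = 7.0813
beam 3: φ=45°, α=285°
  cosα=0.2588 sinα=-0.9659 | (7,7) | tMaxX 0.6182 tMaxY 0.6626 | tΔX 3.8637 tΔY 1.0353
    t=0.6182 [x] (8,7)
    t=0.6626 [y] (8,6)
    t=1.6979 [y] (8,5)
    t=2.7331 [y] (8,4)
    t=3.7684 [y] (8,3)
    t=4.4819 [x] (9,3) — stop
  → r_3 = 4.4819
beam 4: φ=90°, α=330°
  cosα=0.8660 sinα=-0.5000 | (7,7) | tMaxX 0.1848 tMaxY 1.2800 | tΔX 1.1547 tΔY 2.0000
    t=0.1848 [x] (8,7)
    t=1.2800 [y] (8,6)
    t=1.3395 [x] (9,6) — stop
  → r_4 = 1.3395

ranges = [0.7200, 7.0813, 4.4819, 1.3395]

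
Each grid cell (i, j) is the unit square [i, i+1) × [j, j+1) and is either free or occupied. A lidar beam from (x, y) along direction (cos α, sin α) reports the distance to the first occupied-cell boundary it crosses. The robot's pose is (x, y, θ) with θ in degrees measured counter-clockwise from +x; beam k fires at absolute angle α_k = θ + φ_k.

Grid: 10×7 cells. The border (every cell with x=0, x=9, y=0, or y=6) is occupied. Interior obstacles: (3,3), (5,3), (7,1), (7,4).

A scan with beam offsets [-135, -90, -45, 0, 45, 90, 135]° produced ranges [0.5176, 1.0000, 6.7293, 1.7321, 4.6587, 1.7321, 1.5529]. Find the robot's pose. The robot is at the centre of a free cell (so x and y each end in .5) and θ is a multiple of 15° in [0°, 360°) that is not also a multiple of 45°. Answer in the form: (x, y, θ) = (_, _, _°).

Enumerate (i+0.5, j+0.5, θ) over the 36 free cells and 16 admissible headings. For each, cast all 7 beams and compare to the given ranges.
  (5.5, 2.5, 285°): beam 1 = 1.7321 ≠ 0.5176 ✗
  (3.5, 4.5, 330°): beam 1 = 2.5882 ≠ 0.5176 ✗
  (4.5, 3.5, 30°): beam 1 = 2.5882 ≠ 0.5176 ✗
  …
  (2.5, 1.5, 60°): r_1=0.5176, r_2=1.0000, r_3=6.7293, r_4=1.7321, r_5=4.6587, r_6=1.7321, r_7=1.5529 — all match ✓
No second candidate reproduces the full scan.

(x, y, θ) = (2.5, 1.5, 60°)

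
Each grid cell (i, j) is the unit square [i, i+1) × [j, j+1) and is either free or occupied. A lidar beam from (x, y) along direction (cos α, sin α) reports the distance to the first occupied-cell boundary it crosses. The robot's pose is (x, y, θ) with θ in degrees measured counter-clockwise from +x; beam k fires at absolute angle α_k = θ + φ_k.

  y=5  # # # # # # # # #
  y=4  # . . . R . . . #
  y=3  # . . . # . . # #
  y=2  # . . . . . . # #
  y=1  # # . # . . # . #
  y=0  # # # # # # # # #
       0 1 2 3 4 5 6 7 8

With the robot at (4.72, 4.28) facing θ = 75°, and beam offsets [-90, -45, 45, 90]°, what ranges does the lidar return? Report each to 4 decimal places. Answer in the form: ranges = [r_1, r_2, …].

beam 1: φ=-90°, α=345°
  d=(0.9659,-0.2588)  start (4,4)  tX=0.2899 tY=1.0818  stride 1/|dx|=1.0353 1/|dy|=3.8637
    cross x-line → (5,4), t=0.2899
    cross y-line → (5,3), t=1.0818
    cross x-line → (6,3), t=1.3252
    cross x-line → (7,3), t=2.3604 (wall)
  → r_1 = 2.3604
beam 2: φ=-45°, α=30°
  d=(0.8660,0.5000)  start (4,4)  tX=0.3233 tY=1.4400  stride 1/|dx|=1.1547 1/|dy|=2.0000
    cross x-line → (5,4), t=0.3233
    cross y-line → (5,5), t=1.4400 (wall)
  → r_2 = 1.4400
beam 3: φ=45°, α=120°
  d=(-0.5000,0.8660)  start (4,4)  tX=1.4400 tY=0.8314  stride 1/|dx|=2.0000 1/|dy|=1.1547
    cross y-line → (4,5), t=0.8314 (wall)
  → r_3 = 0.8314
beam 4: φ=90°, α=165°
  d=(-0.9659,0.2588)  start (4,4)  tX=0.7454 tY=2.7819  stride 1/|dx|=1.0353 1/|dy|=3.8637
    cross x-line → (3,4), t=0.7454
    cross x-line → (2,4), t=1.7807
    cross y-line → (2,5), t=2.7819 (wall)
  → r_4 = 2.7819

ranges = [2.3604, 1.4400, 0.8314, 2.7819]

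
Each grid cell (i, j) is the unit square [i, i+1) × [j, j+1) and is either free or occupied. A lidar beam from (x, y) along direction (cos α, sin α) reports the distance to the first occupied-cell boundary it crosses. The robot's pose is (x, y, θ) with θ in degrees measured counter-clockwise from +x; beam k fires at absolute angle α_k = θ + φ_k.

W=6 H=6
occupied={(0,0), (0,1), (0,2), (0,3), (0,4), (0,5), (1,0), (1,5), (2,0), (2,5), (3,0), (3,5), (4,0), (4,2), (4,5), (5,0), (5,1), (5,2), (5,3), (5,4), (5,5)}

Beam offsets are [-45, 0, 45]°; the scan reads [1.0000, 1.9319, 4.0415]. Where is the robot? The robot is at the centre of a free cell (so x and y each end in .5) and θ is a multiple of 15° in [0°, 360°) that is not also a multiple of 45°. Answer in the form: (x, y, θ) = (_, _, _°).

Enumerate (i+0.5, j+0.5, θ) over the 15 free cells and 16 admissible headings. For each, cast all 3 beams and compare to the given ranges.
  (4.5, 3.5, 150°): beam 1 = 1.5529 ≠ 1.0000 ✗
  (3.5, 2.5, 120°): beam 1 = 2.5882 ≠ 1.0000 ✗
  (1.5, 1.5, 165°): beam 2 = 0.5176 ≠ 1.9319 ✗
  (1.5, 3.5, 240°): beam 1 = 0.5176 ≠ 1.0000 ✗
  …
  (2.5, 1.5, 15°): r_1=1.0000, r_2=1.9319, r_3=4.0415 — all match ✓
No second candidate reproduces the full scan.

(x, y, θ) = (2.5, 1.5, 15°)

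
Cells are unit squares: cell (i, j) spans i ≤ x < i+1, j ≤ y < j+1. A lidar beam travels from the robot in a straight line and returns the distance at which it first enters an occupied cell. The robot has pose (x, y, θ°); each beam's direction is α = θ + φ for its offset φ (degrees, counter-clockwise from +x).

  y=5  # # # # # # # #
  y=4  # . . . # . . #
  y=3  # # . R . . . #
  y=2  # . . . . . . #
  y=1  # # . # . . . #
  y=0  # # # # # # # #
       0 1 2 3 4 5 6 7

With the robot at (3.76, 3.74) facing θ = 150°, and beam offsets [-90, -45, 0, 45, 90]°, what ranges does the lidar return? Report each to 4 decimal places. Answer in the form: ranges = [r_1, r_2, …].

beam 1: φ=-90°, α=60°
  cosα=0.5000 sinα=0.8660 | (3,3) | tMaxX 0.4800 tMaxY 0.3002 | tΔX 2.0000 tΔY 1.1547
    t=0.3002 [y] (3,4)
    t=0.4800 [x] (4,4) — stop
  → r_1 = 0.4800
beam 2: φ=-45°, α=105°
  cosα=-0.2588 sinα=0.9659 | (3,3) | tMaxX 2.9364 tMaxY 0.2692 | tΔX 3.8637 tΔY 1.0353
    t=0.2692 [y] (3,4)
    t=1.3044 [y] (3,5) — stop
  → r_2 = 1.3044
beam 3: φ=0°, α=150°
  cosα=-0.8660 sinα=0.5000 | (3,3) | tMaxX 0.8776 tMaxY 0.5200 | tΔX 1.1547 tΔY 2.0000
    t=0.5200 [y] (3,4)
    t=0.8776 [x] (2,4)
    t=2.0323 [x] (1,4)
    t=2.5200 [y] (1,5) — stop
  → r_3 = 2.5200
beam 4: φ=45°, α=195°
  cosα=-0.9659 sinα=-0.2588 | (3,3) | tMaxX 0.7868 tMaxY 2.8591 | tΔX 1.0353 tΔY 3.8637
    t=0.7868 [x] (2,3)
    t=1.8221 [x] (1,3) — stop
  → r_4 = 1.8221
beam 5: φ=90°, α=240°
  cosα=-0.5000 sinα=-0.8660 | (3,3) | tMaxX 1.5200 tMaxY 0.8545 | tΔX 2.0000 tΔY 1.1547
    t=0.8545 [y] (3,2)
    t=1.5200 [x] (2,2)
    t=2.0092 [y] (2,1)
    t=3.1639 [y] (2,0) — stop
  → r_5 = 3.1639

ranges = [0.4800, 1.3044, 2.5200, 1.8221, 3.1639]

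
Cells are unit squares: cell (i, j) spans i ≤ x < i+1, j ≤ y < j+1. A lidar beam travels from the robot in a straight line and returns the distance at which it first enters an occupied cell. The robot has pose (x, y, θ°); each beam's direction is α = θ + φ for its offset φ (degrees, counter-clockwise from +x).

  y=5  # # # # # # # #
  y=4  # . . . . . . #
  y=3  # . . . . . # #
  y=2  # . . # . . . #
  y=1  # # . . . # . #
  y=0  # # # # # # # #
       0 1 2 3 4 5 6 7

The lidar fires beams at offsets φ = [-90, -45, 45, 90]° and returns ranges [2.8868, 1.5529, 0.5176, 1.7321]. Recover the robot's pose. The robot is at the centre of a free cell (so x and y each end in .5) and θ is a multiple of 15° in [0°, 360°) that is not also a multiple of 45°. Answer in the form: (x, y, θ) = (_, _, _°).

Enumerate (i+0.5, j+0.5, θ) over the 20 free cells and 16 admissible headings. For each, cast all 4 beams and compare to the given ranges.
  (4.5, 3.5, 300°): beam 1 = 1.0000 ≠ 2.8868 ✗
  (6.5, 2.5, 285°): beam 1 = 4.6587 ≠ 2.8868 ✗
  (3.5, 3.5, 210°): beam 1 = 1.7321 ≠ 2.8868 ✗
  …
  (5.5, 3.5, 330°): r_1=2.8868, r_2=1.5529, r_3=0.5176, r_4=1.7321 — all match ✓
Unique over the lattice → pose = (5.5, 3.5, 330°).

(x, y, θ) = (5.5, 3.5, 330°)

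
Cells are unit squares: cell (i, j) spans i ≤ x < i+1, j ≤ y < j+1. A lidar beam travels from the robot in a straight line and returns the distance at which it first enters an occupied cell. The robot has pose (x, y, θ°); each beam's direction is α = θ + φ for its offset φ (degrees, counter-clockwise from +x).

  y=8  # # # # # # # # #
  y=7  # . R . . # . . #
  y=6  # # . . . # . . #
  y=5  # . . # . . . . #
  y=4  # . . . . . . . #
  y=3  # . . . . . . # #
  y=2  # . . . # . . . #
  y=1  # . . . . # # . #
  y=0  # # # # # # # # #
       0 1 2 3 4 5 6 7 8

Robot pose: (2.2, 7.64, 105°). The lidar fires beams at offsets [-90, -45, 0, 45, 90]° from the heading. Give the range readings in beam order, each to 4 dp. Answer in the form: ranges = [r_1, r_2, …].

ranges = [1.3909, 0.4157, 0.3727, 0.7200, 1.2423]

beam 1: φ=-90°, α=15°
  d=(0.9659,0.2588)  start (2,7)  tX=0.8282 tY=1.3909  stride 1/|dx|=1.0353 1/|dy|=3.8637
    cross x-line → (3,7), t=0.8282
    cross y-line → (3,8), t=1.3909 (wall)
  → r_1 = 1.3909
beam 2: φ=-45°, α=60°
  d=(0.5000,0.8660)  start (2,7)  tX=1.6000 tY=0.4157  stride 1/|dx|=2.0000 1/|dy|=1.1547
    cross y-line → (2,8), t=0.4157 (wall)
  → r_2 = 0.4157
beam 3: φ=0°, α=105°
  d=(-0.2588,0.9659)  start (2,7)  tX=0.7727 tY=0.3727  stride 1/|dx|=3.8637 1/|dy|=1.0353
    cross y-line → (2,8), t=0.3727 (wall)
  → r_3 = 0.3727
beam 4: φ=45°, α=150°
  d=(-0.8660,0.5000)  start (2,7)  tX=0.2309 tY=0.7200  stride 1/|dx|=1.1547 1/|dy|=2.0000
    cross x-line → (1,7), t=0.2309
    cross y-line → (1,8), t=0.7200 (wall)
  → r_4 = 0.7200
beam 5: φ=90°, α=195°
  d=(-0.9659,-0.2588)  start (2,7)  tX=0.2071 tY=2.4728  stride 1/|dx|=1.0353 1/|dy|=3.8637
    cross x-line → (1,7), t=0.2071
    cross x-line → (0,7), t=1.2423 (wall)
  → r_5 = 1.2423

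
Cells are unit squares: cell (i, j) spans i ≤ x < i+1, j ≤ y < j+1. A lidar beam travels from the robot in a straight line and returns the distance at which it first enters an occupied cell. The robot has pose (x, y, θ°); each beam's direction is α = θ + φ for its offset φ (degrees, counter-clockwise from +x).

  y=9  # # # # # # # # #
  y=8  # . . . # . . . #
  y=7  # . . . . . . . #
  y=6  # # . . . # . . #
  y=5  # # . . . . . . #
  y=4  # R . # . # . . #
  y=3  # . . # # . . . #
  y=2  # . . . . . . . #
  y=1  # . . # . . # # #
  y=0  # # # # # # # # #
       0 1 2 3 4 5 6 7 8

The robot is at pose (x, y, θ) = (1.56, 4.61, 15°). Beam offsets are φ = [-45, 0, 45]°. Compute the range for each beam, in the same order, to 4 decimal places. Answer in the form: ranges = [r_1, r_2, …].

ranges = [1.6628, 1.4908, 0.4503]

beam 1: φ=-45°, α=330°
  cosα=0.8660 sinα=-0.5000 | (1,4) | tMaxX 0.5081 tMaxY 1.2200 | tΔX 1.1547 tΔY 2.0000
    t=0.5081 [x] (2,4)
    t=1.2200 [y] (2,3)
    t=1.6628 [x] (3,3) — stop
  → r_1 = 1.6628
beam 2: φ=0°, α=15°
  cosα=0.9659 sinα=0.2588 | (1,4) | tMaxX 0.4555 tMaxY 1.5068 | tΔX 1.0353 tΔY 3.8637
    t=0.4555 [x] (2,4)
    t=1.4908 [x] (3,4) — stop
  → r_2 = 1.4908
beam 3: φ=45°, α=60°
  cosα=0.5000 sinα=0.8660 | (1,4) | tMaxX 0.8800 tMaxY 0.4503 | tΔX 2.0000 tΔY 1.1547
    t=0.4503 [y] (1,5) — stop
  → r_3 = 0.4503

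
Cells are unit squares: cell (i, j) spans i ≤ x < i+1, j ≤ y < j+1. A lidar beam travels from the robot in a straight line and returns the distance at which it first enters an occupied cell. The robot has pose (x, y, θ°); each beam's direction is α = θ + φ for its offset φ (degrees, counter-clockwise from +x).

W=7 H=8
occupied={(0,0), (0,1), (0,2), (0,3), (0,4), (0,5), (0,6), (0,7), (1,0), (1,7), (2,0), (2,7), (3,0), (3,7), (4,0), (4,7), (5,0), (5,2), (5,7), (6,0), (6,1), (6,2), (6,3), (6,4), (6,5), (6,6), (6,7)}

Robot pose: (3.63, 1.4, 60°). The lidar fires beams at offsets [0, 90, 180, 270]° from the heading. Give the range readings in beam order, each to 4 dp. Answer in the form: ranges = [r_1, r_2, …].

ranges = [4.7400, 3.0369, 0.4619, 0.8000]

beam 1: φ=0°, α=60°
  dir = (cos 60°, sin 60°) = (0.5000, 0.8660); from cell (3,1)
  next x-line at t=0.7400, next y-line at t=0.6928; Δt_x=2.0000, Δt_y=1.1547
    y: enter (3,2) at t=0.6928
    x: enter (4,2) at t=0.7400
    y: enter (4,3) at t=1.8475
    x: enter (5,3) at t=2.7400
    y: enter (5,4) at t=3.0022
    y: enter (5,5) at t=4.1569
    x: enter (6,5) at t=4.7400 ← occupied
  → r_1 = 4.7400
beam 2: φ=90°, α=150°
  dir = (cos 150°, sin 150°) = (-0.8660, 0.5000); from cell (3,1)
  next x-line at t=0.7275, next y-line at t=1.2000; Δt_x=1.1547, Δt_y=2.0000
    x: enter (2,1) at t=0.7275
    y: enter (2,2) at t=1.2000
    x: enter (1,2) at t=1.8822
    x: enter (0,2) at t=3.0369 ← occupied
  → r_2 = 3.0369
beam 3: φ=180°, α=240°
  dir = (cos 240°, sin 240°) = (-0.5000, -0.8660); from cell (3,1)
  next x-line at t=1.2600, next y-line at t=0.4619; Δt_x=2.0000, Δt_y=1.1547
    y: enter (3,0) at t=0.4619 ← occupied
  → r_3 = 0.4619
beam 4: φ=270°, α=330°
  dir = (cos 330°, sin 330°) = (0.8660, -0.5000); from cell (3,1)
  next x-line at t=0.4272, next y-line at t=0.8000; Δt_x=1.1547, Δt_y=2.0000
    x: enter (4,1) at t=0.4272
    y: enter (4,0) at t=0.8000 ← occupied
  → r_4 = 0.8000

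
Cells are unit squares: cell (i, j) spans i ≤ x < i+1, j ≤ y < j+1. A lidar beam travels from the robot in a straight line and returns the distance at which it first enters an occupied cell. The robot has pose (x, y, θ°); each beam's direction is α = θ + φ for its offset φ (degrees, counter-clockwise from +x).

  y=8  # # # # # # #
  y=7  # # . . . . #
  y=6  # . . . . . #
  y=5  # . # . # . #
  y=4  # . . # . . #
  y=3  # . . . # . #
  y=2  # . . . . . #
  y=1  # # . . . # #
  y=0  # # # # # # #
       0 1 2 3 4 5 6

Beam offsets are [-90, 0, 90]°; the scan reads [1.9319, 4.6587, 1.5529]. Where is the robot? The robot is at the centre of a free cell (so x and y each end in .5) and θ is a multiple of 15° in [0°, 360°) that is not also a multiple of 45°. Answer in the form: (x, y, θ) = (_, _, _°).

(x, y, θ) = (2.5, 2.5, 105°)

The pose lattice has 28·16 = 448 candidates. Test each by forward raycasting.
  (5.5, 3.5, 285°): beam 1 = 0.5176 ≠ 1.9319 ✗
  (2.5, 7.5, 165°): beam 1 = 0.5176 ≠ 1.9319 ✗
  (3.5, 7.5, 15°): beam 2 = 1.9319 ≠ 4.6587 ✗
  …
  (2.5, 2.5, 105°): r_1=1.9319, r_2=4.6587, r_3=1.5529 — all match ✓
No second candidate reproduces the full scan.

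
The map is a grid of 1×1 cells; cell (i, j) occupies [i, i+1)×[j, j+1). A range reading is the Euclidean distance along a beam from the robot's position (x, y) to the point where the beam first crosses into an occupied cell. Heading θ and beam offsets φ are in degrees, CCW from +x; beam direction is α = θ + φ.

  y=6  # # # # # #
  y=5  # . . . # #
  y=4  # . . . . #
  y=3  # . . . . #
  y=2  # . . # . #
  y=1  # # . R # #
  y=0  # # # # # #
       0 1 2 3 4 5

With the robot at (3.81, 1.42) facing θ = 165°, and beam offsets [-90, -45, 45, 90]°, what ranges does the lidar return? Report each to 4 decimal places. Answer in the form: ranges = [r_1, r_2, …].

beam 1: φ=-90°, α=75°
  d=(0.2588,0.9659)  start (3,1)  tX=0.7341 tY=0.6005  stride 1/|dx|=3.8637 1/|dy|=1.0353
    cross y-line → (3,2), t=0.6005 (wall)
  → r_1 = 0.6005
beam 2: φ=-45°, α=120°
  d=(-0.5000,0.8660)  start (3,1)  tX=1.6200 tY=0.6697  stride 1/|dx|=2.0000 1/|dy|=1.1547
    cross y-line → (3,2), t=0.6697 (wall)
  → r_2 = 0.6697
beam 3: φ=45°, α=210°
  d=(-0.8660,-0.5000)  start (3,1)  tX=0.9353 tY=0.8400  stride 1/|dx|=1.1547 1/|dy|=2.0000
    cross y-line → (3,0), t=0.8400 (wall)
  → r_3 = 0.8400
beam 4: φ=90°, α=255°
  d=(-0.2588,-0.9659)  start (3,1)  tX=3.1296 tY=0.4348  stride 1/|dx|=3.8637 1/|dy|=1.0353
    cross y-line → (3,0), t=0.4348 (wall)
  → r_4 = 0.4348

ranges = [0.6005, 0.6697, 0.8400, 0.4348]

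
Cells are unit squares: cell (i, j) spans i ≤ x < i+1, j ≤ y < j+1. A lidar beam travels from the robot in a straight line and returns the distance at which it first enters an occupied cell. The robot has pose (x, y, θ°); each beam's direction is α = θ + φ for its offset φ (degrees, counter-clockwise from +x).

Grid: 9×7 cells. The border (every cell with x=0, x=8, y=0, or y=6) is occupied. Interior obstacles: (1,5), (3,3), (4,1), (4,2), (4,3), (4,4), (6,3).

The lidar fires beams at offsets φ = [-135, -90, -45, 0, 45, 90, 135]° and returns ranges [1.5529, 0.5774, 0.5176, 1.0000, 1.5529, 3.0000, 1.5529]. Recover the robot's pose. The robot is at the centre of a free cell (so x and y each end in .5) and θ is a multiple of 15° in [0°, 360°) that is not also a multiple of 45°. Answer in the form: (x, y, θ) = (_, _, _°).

(x, y, θ) = (6.5, 1.5, 330°)

Candidates: 28 free-cell centres × 16 headings = 448 poses. Raycast each; keep the one whose scan matches to 4 dp.
  (5.5, 5.5, 285°): beam 1 = 1.0000 ≠ 1.5529 ✗
  (1.5, 4.5, 30°): beam 1 = 1.9319 ≠ 1.5529 ✗
  (3.5, 5.5, 30°): beam 2 = 1.0000 ≠ 0.5774 ✗
  …
  (6.5, 1.5, 330°): r_1=1.5529, r_2=0.5774, r_3=0.5176, r_4=1.0000, r_5=1.5529, r_6=3.0000, r_7=1.5529 — all match ✓
Only this pose fits every beam.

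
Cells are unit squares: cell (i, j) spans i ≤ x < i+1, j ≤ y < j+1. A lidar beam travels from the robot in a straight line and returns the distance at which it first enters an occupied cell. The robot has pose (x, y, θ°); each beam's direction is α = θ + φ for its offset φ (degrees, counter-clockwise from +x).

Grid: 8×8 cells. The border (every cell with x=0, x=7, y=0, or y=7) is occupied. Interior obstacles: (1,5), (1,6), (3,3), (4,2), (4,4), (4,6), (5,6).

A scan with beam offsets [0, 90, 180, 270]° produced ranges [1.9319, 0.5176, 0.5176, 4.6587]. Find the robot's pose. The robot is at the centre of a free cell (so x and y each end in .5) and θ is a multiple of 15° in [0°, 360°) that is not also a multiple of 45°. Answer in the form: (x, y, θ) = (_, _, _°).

(x, y, θ) = (6.5, 1.5, 195°)

Enumerate (i+0.5, j+0.5, θ) over the 29 free cells and 16 admissible headings. For each, cast all 4 beams and compare to the given ranges.
  (6.5, 5.5, 120°): beam 1 = 1.0000 ≠ 1.9319 ✗
  (2.5, 1.5, 60°): beam 1 = 1.7321 ≠ 1.9319 ✗
  (2.5, 3.5, 330°): beam 1 = 0.5774 ≠ 1.9319 ✗
  …
  (6.5, 1.5, 195°): r_1=1.9319, r_2=0.5176, r_3=0.5176, r_4=4.6587 — all match ✓
Unique over the lattice → pose = (6.5, 1.5, 195°).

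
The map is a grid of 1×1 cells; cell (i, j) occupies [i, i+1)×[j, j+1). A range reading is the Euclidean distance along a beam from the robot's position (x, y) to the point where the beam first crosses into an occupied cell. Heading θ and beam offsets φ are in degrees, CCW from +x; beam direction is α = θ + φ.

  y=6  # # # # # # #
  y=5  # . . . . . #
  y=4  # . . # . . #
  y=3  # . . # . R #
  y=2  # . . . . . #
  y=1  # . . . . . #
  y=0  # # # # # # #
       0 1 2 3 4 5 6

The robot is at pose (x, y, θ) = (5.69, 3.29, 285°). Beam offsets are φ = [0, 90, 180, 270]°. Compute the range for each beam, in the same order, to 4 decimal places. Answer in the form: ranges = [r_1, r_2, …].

ranges = [1.1977, 0.3209, 2.8056, 4.8554]

beam 1: φ=0°, α=285°
  cosα=0.2588 sinα=-0.9659 | (5,3) | tMaxX 1.1977 tMaxY 0.3002 | tΔX 3.8637 tΔY 1.0353
    t=0.3002 [y] (5,2)
    t=1.1977 [x] (6,2) — stop
  → r_1 = 1.1977
beam 2: φ=90°, α=15°
  cosα=0.9659 sinα=0.2588 | (5,3) | tMaxX 0.3209 tMaxY 2.7432 | tΔX 1.0353 tΔY 3.8637
    t=0.3209 [x] (6,3) — stop
  → r_2 = 0.3209
beam 3: φ=180°, α=105°
  cosα=-0.2588 sinα=0.9659 | (5,3) | tMaxX 2.6660 tMaxY 0.7350 | tΔX 3.8637 tΔY 1.0353
    t=0.7350 [y] (5,4)
    t=1.7703 [y] (5,5)
    t=2.6660 [x] (4,5)
    t=2.8056 [y] (4,6) — stop
  → r_3 = 2.8056
beam 4: φ=270°, α=195°
  cosα=-0.9659 sinα=-0.2588 | (5,3) | tMaxX 0.7143 tMaxY 1.1205 | tΔX 1.0353 tΔY 3.8637
    t=0.7143 [x] (4,3)
    t=1.1205 [y] (4,2)
    t=1.7496 [x] (3,2)
    t=2.7849 [x] (2,2)
    t=3.8202 [x] (1,2)
    t=4.8554 [x] (0,2) — stop
  → r_4 = 4.8554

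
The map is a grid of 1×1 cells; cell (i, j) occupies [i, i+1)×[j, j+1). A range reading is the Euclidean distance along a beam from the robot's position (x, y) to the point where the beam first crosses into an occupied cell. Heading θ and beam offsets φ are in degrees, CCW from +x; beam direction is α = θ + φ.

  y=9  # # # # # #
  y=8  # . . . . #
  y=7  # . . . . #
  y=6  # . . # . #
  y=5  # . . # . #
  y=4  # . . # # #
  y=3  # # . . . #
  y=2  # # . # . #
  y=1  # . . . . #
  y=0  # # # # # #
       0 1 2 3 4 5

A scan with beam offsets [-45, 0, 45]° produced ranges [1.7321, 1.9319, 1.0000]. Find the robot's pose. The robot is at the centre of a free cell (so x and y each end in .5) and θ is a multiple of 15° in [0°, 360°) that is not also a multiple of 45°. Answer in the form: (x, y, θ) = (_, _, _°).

The pose lattice has 25·16 = 400 candidates. Test each by forward raycasting.
  (2.5, 8.5, 195°): beam 1 = 1.0000 ≠ 1.7321 ✗
  (2.5, 2.5, 120°): beam 1 = 1.9319 ≠ 1.7321 ✗
  (4.5, 5.5, 210°): beam 1 = 0.5176 ≠ 1.7321 ✗
  (2.5, 3.5, 75°): beam 1 = 1.0000 ≠ 1.7321 ✗
  …
  (2.5, 5.5, 255°): r_1=1.7321, r_2=1.9319, r_3=1.0000 — all match ✓
Only this pose fits every beam.

(x, y, θ) = (2.5, 5.5, 255°)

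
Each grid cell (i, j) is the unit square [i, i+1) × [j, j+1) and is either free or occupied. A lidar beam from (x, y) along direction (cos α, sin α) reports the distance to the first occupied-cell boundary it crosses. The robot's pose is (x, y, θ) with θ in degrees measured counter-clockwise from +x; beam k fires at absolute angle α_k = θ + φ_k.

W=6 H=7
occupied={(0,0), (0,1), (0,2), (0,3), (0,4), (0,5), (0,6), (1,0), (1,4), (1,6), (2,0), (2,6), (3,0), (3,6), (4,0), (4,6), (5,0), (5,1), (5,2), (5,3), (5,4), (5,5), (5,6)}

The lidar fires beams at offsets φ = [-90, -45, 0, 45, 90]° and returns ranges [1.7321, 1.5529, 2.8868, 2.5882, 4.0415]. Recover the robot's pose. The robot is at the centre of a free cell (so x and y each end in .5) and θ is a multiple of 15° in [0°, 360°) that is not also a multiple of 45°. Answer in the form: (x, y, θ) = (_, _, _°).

Candidates: 19 free-cell centres × 16 headings = 304 poses. Raycast each; keep the one whose scan matches to 4 dp.
  (4.5, 2.5, 285°): beam 1 = 3.6235 ≠ 1.7321 ✗
  (4.5, 4.5, 195°): beam 1 = 1.5529 ≠ 1.7321 ✗
  (2.5, 5.5, 15°): beam 1 = 4.6587 ≠ 1.7321 ✗
  (4.5, 4.5, 105°): beam 1 = 0.5176 ≠ 1.7321 ✗
  …
  (2.5, 2.5, 330°): r_1=1.7321, r_2=1.5529, r_3=2.8868, r_4=2.5882, r_5=4.0415 — all match ✓
No second candidate reproduces the full scan.

(x, y, θ) = (2.5, 2.5, 330°)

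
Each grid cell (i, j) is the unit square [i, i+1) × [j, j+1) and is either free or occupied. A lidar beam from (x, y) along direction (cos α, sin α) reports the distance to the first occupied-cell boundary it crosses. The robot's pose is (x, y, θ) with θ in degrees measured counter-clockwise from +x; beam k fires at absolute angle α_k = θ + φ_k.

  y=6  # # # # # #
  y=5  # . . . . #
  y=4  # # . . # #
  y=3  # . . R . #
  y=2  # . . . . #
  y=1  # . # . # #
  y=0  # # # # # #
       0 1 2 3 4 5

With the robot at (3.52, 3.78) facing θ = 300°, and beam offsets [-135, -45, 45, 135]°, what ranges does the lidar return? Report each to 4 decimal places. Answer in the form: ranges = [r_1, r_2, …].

ranges = [1.5736, 2.0091, 1.5322, 2.2983]

beam 1: φ=-135°, α=165°
  cosα=-0.9659 sinα=0.2588 | (3,3) | tMaxX 0.5383 tMaxY 0.8500 | tΔX 1.0353 tΔY 3.8637
    t=0.5383 [x] (2,3)
    t=0.8500 [y] (2,4)
    t=1.5736 [x] (1,4) — stop
  → r_1 = 1.5736
beam 2: φ=-45°, α=255°
  cosα=-0.2588 sinα=-0.9659 | (3,3) | tMaxX 2.0091 tMaxY 0.8075 | tΔX 3.8637 tΔY 1.0353
    t=0.8075 [y] (3,2)
    t=1.8428 [y] (3,1)
    t=2.0091 [x] (2,1) — stop
  → r_2 = 2.0091
beam 3: φ=45°, α=345°
  cosα=0.9659 sinα=-0.2588 | (3,3) | tMaxX 0.4969 tMaxY 3.0137 | tΔX 1.0353 tΔY 3.8637
    t=0.4969 [x] (4,3)
    t=1.5322 [x] (5,3) — stop
  → r_3 = 1.5322
beam 4: φ=135°, α=75°
  cosα=0.2588 sinα=0.9659 | (3,3) | tMaxX 1.8546 tMaxY 0.2278 | tΔX 3.8637 tΔY 1.0353
    t=0.2278 [y] (3,4)
    t=1.2630 [y] (3,5)
    t=1.8546 [x] (4,5)
    t=2.2983 [y] (4,6) — stop
  → r_4 = 2.2983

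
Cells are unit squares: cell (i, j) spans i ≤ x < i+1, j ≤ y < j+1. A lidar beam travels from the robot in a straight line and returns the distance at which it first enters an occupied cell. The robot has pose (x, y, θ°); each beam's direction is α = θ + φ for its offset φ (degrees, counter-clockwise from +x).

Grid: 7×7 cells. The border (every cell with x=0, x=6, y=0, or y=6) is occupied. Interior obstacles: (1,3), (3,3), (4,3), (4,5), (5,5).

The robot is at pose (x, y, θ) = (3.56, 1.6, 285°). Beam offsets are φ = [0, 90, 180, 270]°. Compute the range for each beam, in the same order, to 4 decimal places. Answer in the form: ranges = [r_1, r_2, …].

ranges = [0.6212, 2.5261, 1.4494, 2.3182]

beam 1: φ=0°, α=285°
  direction (0.2588, -0.9659); cell (3,1); t to first gridline: x 1.7000, y 0.6212 (then +3.8637 / +1.0353)
    (3,0) via y @ 0.6212  # hit
  → r_1 = 0.6212
beam 2: φ=90°, α=15°
  direction (0.9659, 0.2588); cell (3,1); t to first gridline: x 0.4555, y 1.5455 (then +1.0353 / +3.8637)
    (4,1) via x @ 0.4555
    (5,1) via x @ 1.4908
    (5,2) via y @ 1.5455
    (6,2) via x @ 2.5261  # hit
  → r_2 = 2.5261
beam 3: φ=180°, α=105°
  direction (-0.2588, 0.9659); cell (3,1); t to first gridline: x 2.1637, y 0.4141 (then +3.8637 / +1.0353)
    (3,2) via y @ 0.4141
    (3,3) via y @ 1.4494  # hit
  → r_3 = 1.4494
beam 4: φ=270°, α=195°
  direction (-0.9659, -0.2588); cell (3,1); t to first gridline: x 0.5798, y 2.3182 (then +1.0353 / +3.8637)
    (2,1) via x @ 0.5798
    (1,1) via x @ 1.6150
    (1,0) via y @ 2.3182  # hit
  → r_4 = 2.3182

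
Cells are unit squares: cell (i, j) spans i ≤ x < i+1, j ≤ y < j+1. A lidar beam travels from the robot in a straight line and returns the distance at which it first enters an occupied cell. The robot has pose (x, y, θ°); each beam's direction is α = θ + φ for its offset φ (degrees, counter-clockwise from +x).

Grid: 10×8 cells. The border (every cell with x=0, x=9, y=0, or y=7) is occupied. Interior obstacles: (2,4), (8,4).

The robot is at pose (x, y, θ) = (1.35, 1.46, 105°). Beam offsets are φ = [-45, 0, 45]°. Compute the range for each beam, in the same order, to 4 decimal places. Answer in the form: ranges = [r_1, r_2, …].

beam 1: φ=-45°, α=60°
  direction (0.5000, 0.8660); cell (1,1); t to first gridline: x 1.3000, y 0.6235 (then +2.0000 / +1.1547)
    (1,2) via y @ 0.6235
    (2,2) via x @ 1.3000
    (2,3) via y @ 1.7782
    (2,4) via y @ 2.9329  # hit
  → r_1 = 2.9329
beam 2: φ=0°, α=105°
  direction (-0.2588, 0.9659); cell (1,1); t to first gridline: x 1.3523, y 0.5590 (then +3.8637 / +1.0353)
    (1,2) via y @ 0.5590
    (0,2) via x @ 1.3523  # hit
  → r_2 = 1.3523
beam 3: φ=45°, α=150°
  direction (-0.8660, 0.5000); cell (1,1); t to first gridline: x 0.4041, y 1.0800 (then +1.1547 / +2.0000)
    (0,1) via x @ 0.4041  # hit
  → r_3 = 0.4041

ranges = [2.9329, 1.3523, 0.4041]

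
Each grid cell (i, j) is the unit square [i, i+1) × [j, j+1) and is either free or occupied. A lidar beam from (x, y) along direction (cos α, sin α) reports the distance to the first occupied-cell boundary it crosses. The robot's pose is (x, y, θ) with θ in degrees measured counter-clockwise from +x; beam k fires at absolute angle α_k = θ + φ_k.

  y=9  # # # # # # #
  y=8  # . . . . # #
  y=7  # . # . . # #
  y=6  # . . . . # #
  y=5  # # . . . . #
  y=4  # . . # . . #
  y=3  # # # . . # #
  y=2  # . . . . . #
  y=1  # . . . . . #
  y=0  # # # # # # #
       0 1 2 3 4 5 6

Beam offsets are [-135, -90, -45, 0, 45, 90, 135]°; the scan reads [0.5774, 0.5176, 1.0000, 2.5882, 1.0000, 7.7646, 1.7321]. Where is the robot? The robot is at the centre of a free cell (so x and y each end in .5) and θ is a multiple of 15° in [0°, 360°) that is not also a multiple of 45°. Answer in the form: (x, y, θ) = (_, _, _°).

Enumerate (i+0.5, j+0.5, θ) over the 31 free cells and 16 admissible headings. For each, cast all 7 beams and compare to the given ranges.
  (3.5, 7.5, 120°): beam 1 = 1.5529 ≠ 0.5774 ✗
  (4.5, 6.5, 285°): beam 1 = 1.7321 ≠ 0.5774 ✗
  (1.5, 4.5, 195°): beam 3 = 0.5774 ≠ 1.0000 ✗
  (4.5, 3.5, 75°): beam 1 = 2.8868 ≠ 0.5774 ✗
  …
  (3.5, 8.5, 195°): r_1=0.5774, r_2=0.5176, r_3=1.0000, r_4=2.5882, r_5=1.0000, r_6=7.7646, r_7=1.7321 — all match ✓
Unique over the lattice → pose = (3.5, 8.5, 195°).

(x, y, θ) = (3.5, 8.5, 195°)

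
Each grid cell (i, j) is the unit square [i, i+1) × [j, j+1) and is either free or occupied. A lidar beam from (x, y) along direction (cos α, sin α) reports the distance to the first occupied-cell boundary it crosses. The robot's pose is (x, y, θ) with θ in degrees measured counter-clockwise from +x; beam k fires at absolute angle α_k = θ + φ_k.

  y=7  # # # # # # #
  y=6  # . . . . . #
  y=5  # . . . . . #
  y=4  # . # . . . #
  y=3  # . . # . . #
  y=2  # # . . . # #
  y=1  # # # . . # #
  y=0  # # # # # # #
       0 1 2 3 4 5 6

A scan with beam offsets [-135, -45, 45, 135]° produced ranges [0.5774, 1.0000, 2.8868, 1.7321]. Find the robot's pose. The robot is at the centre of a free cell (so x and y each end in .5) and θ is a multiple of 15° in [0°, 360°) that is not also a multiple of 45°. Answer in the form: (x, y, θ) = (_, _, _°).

(x, y, θ) = (4.5, 6.5, 195°)

Enumerate (i+0.5, j+0.5, θ) over the 23 free cells and 16 admissible headings. For each, cast all 4 beams and compare to the given ranges.
  (3.5, 2.5, 15°): beam 1 = 1.0000 ≠ 0.5774 ✗
  (3.5, 2.5, 60°): beam 1 = 1.5529 ≠ 0.5774 ✗
  (1.5, 5.5, 15°): beam 1 = 1.0000 ≠ 0.5774 ✗
  …
  (4.5, 6.5, 195°): r_1=0.5774, r_2=1.0000, r_3=2.8868, r_4=1.7321 — all match ✓
Only this pose fits every beam.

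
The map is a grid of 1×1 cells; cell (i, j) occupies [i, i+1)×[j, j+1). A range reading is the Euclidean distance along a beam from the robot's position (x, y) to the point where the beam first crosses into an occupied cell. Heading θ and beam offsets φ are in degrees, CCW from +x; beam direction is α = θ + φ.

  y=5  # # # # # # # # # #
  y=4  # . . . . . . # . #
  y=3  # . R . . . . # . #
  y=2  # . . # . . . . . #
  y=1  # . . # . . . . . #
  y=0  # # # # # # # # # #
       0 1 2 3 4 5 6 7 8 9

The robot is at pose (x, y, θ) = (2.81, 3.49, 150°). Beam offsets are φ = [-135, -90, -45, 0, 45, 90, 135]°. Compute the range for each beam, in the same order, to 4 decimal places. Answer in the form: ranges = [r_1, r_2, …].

beam 1: φ=-135°, α=15°
  direction (0.9659, 0.2588); cell (2,3); t to first gridline: x 0.1967, y 1.9705 (then +1.0353 / +3.8637)
    (3,3) via x @ 0.1967
    (4,3) via x @ 1.2320
    (4,4) via y @ 1.9705
    (5,4) via x @ 2.2673
    (6,4) via x @ 3.3025
    (7,4) via x @ 4.3378  # hit
  → r_1 = 4.3378
beam 2: φ=-90°, α=60°
  direction (0.5000, 0.8660); cell (2,3); t to first gridline: x 0.3800, y 0.5889 (then +2.0000 / +1.1547)
    (3,3) via x @ 0.3800
    (3,4) via y @ 0.5889
    (3,5) via y @ 1.7436  # hit
  → r_2 = 1.7436
beam 3: φ=-45°, α=105°
  direction (-0.2588, 0.9659); cell (2,3); t to first gridline: x 3.1296, y 0.5280 (then +3.8637 / +1.0353)
    (2,4) via y @ 0.5280
    (2,5) via y @ 1.5633  # hit
  → r_3 = 1.5633
beam 4: φ=0°, α=150°
  direction (-0.8660, 0.5000); cell (2,3); t to first gridline: x 0.9353, y 1.0200 (then +1.1547 / +2.0000)
    (1,3) via x @ 0.9353
    (1,4) via y @ 1.0200
    (0,4) via x @ 2.0900  # hit
  → r_4 = 2.0900
beam 5: φ=45°, α=195°
  direction (-0.9659, -0.2588); cell (2,3); t to first gridline: x 0.8386, y 1.8932 (then +1.0353 / +3.8637)
    (1,3) via x @ 0.8386
    (0,3) via x @ 1.8738  # hit
  → r_5 = 1.8738
beam 6: φ=90°, α=240°
  direction (-0.5000, -0.8660); cell (2,3); t to first gridline: x 1.6200, y 0.5658 (then +2.0000 / +1.1547)
    (2,2) via y @ 0.5658
    (1,2) via x @ 1.6200
    (1,1) via y @ 1.7205
    (1,0) via y @ 2.8752  # hit
  → r_6 = 2.8752
beam 7: φ=135°, α=285°
  direction (0.2588, -0.9659); cell (2,3); t to first gridline: x 0.7341, y 0.5073 (then +3.8637 / +1.0353)
    (2,2) via y @ 0.5073
    (3,2) via x @ 0.7341  # hit
  → r_7 = 0.7341

ranges = [4.3378, 1.7436, 1.5633, 2.0900, 1.8738, 2.8752, 0.7341]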